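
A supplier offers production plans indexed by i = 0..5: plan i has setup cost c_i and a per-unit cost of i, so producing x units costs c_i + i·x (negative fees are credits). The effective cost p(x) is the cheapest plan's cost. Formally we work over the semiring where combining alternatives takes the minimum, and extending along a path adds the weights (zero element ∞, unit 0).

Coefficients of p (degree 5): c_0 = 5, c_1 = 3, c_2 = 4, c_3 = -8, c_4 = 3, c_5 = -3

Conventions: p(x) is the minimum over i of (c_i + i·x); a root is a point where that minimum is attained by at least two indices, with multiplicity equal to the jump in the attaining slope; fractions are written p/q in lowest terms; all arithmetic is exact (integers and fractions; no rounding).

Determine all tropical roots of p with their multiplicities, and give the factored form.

hull edge (i=0, c=5) to (i=3, c=-8): slope -13/3, span 3
hull edge (i=3, c=-8) to (i=5, c=-3): slope 5/2, span 2
Factored form: p(x) = -3 ⊗ (x ⊕ (-5/2)) ⊗ (x ⊕ (-5/2)) ⊗ (x ⊕ 13/3) ⊗ (x ⊕ 13/3) ⊗ (x ⊕ 13/3)
Answer: roots = -5/2 (mult 2), 13/3 (mult 3)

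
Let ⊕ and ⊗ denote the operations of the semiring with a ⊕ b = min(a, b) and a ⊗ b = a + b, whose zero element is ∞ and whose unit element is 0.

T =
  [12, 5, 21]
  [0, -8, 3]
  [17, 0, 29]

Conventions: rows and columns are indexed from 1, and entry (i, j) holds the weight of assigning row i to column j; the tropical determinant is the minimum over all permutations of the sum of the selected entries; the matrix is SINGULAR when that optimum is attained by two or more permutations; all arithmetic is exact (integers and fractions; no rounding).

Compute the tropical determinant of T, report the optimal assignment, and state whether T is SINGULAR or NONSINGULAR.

σ = (1, 2, 3): 12 + (-8) + 29 = 33
σ = (1, 3, 2): 12 + 3 + 0 = 15
σ = (2, 1, 3): 5 + 0 + 29 = 34
σ = (2, 3, 1): 5 + 3 + 17 = 25
σ = (3, 1, 2): 21 + 0 + 0 = 21
σ = (3, 2, 1): 21 + (-8) + 17 = 30
Optimal value attained by: σ = (1, 3, 2).
Answer: det⊕(T) = 15; verdict: NONSINGULAR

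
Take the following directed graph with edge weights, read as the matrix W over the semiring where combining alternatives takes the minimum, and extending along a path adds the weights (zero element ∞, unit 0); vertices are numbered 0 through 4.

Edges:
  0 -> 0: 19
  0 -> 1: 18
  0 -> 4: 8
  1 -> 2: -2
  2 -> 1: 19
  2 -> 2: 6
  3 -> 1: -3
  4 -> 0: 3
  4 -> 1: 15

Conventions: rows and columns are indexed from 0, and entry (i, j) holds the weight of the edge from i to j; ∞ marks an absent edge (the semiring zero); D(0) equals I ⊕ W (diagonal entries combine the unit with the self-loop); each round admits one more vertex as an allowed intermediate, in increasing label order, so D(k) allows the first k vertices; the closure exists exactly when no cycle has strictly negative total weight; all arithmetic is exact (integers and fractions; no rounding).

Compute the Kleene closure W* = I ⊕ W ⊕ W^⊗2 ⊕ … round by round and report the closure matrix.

D(0):
  [0, 18, ∞, ∞, 8]
  [∞, 0, -2, ∞, ∞]
  [∞, 19, 0, ∞, ∞]
  [∞, -3, ∞, 0, ∞]
  [3, 15, ∞, ∞, 0]
D(1):
  [0, 18, ∞, ∞, 8]
  [∞, 0, -2, ∞, ∞]
  [∞, 19, 0, ∞, ∞]
  [∞, -3, ∞, 0, ∞]
  [3, 15, ∞, ∞, 0]
D(2):
  [0, 18, 16, ∞, 8]
  [∞, 0, -2, ∞, ∞]
  [∞, 19, 0, ∞, ∞]
  [∞, -3, -5, 0, ∞]
  [3, 15, 13, ∞, 0]
D(3):
  [0, 18, 16, ∞, 8]
  [∞, 0, -2, ∞, ∞]
  [∞, 19, 0, ∞, ∞]
  [∞, -3, -5, 0, ∞]
  [3, 15, 13, ∞, 0]
D(4):
  [0, 18, 16, ∞, 8]
  [∞, 0, -2, ∞, ∞]
  [∞, 19, 0, ∞, ∞]
  [∞, -3, -5, 0, ∞]
  [3, 15, 13, ∞, 0]
D(5):
  [0, 18, 16, ∞, 8]
  [∞, 0, -2, ∞, ∞]
  [∞, 19, 0, ∞, ∞]
  [∞, -3, -5, 0, ∞]
  [3, 15, 13, ∞, 0]
Answer: W* = [[0, 18, 16, ∞, 8], [∞, 0, -2, ∞, ∞], [∞, 19, 0, ∞, ∞], [∞, -3, -5, 0, ∞], [3, 15, 13, ∞, 0]]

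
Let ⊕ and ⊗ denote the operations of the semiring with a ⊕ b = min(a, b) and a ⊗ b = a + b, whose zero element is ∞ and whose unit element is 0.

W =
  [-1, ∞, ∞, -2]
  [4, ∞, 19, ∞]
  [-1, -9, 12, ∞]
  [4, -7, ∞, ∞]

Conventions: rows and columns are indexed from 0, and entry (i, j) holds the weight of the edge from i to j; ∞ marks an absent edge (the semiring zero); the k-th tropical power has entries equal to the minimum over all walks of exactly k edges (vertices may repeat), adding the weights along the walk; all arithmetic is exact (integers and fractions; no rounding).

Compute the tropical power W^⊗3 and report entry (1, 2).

W^⊗2:
  [-2, -9, ∞, -3]
  [3, 10, 31, 2]
  [-5, 3, 10, -3]
  [-3, ∞, 12, 2]
W^⊗3:
  [-5, -10, 10, -4]
  [2, -5, 29, 1]
  [-6, -10, 22, -7]
  [-4, -5, 24, -5]
Key observation: the optimum is the walk 1->2->1->2, with weight 19 + (-9) + 19 = 29.
Optimal value attained by: walk 1->2->1->2.
Answer: (W^⊗3)[1][2] = 29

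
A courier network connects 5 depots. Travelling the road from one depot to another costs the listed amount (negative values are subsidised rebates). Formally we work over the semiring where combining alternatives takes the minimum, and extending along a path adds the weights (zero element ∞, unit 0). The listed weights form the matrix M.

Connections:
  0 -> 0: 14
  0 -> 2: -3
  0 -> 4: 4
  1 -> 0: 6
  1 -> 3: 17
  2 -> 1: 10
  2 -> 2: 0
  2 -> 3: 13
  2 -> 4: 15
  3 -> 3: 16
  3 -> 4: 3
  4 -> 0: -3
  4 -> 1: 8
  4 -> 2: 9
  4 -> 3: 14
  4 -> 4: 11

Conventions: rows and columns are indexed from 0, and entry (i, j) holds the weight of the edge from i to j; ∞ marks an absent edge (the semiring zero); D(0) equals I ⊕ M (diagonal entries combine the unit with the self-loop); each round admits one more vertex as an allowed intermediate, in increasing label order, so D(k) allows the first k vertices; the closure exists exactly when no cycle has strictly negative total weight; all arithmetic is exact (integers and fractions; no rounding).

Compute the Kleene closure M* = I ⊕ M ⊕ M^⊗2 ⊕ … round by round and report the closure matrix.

D(0):
  [0, ∞, -3, ∞, 4]
  [6, 0, ∞, 17, ∞]
  [∞, 10, 0, 13, 15]
  [∞, ∞, ∞, 0, 3]
  [-3, 8, 9, 14, 0]
D(1):
  [0, ∞, -3, ∞, 4]
  [6, 0, 3, 17, 10]
  [∞, 10, 0, 13, 15]
  [∞, ∞, ∞, 0, 3]
  [-3, 8, -6, 14, 0]
D(2):
  [0, ∞, -3, ∞, 4]
  [6, 0, 3, 17, 10]
  [16, 10, 0, 13, 15]
  [∞, ∞, ∞, 0, 3]
  [-3, 8, -6, 14, 0]
D(3):
  [0, 7, -3, 10, 4]
  [6, 0, 3, 16, 10]
  [16, 10, 0, 13, 15]
  [∞, ∞, ∞, 0, 3]
  [-3, 4, -6, 7, 0]
D(4):
  [0, 7, -3, 10, 4]
  [6, 0, 3, 16, 10]
  [16, 10, 0, 13, 15]
  [∞, ∞, ∞, 0, 3]
  [-3, 4, -6, 7, 0]
D(5):
  [0, 7, -3, 10, 4]
  [6, 0, 3, 16, 10]
  [12, 10, 0, 13, 15]
  [0, 7, -3, 0, 3]
  [-3, 4, -6, 7, 0]
Answer: M* = [[0, 7, -3, 10, 4], [6, 0, 3, 16, 10], [12, 10, 0, 13, 15], [0, 7, -3, 0, 3], [-3, 4, -6, 7, 0]]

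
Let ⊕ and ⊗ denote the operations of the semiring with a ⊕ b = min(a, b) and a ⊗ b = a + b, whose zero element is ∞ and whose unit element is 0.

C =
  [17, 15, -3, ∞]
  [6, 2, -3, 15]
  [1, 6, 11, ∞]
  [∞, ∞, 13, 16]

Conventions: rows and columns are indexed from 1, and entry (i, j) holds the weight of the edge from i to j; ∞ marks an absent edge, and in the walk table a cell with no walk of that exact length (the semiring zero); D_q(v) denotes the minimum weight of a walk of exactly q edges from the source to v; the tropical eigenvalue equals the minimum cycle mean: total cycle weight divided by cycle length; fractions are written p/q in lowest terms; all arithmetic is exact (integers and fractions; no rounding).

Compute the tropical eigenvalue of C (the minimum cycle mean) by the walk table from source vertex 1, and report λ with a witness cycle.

q=0: [0, ∞, ∞, ∞]
q=1: [17, 15, -3, ∞]
q=2: [-2, 3, 8, 30]
q=3: [9, 5, -5, 18]
q=4: [-4, 1, 2, 20]
Optimal cycle mean attained by: cycle 1->3->1, total (-3) + 1, length 2.
Answer: λ = -1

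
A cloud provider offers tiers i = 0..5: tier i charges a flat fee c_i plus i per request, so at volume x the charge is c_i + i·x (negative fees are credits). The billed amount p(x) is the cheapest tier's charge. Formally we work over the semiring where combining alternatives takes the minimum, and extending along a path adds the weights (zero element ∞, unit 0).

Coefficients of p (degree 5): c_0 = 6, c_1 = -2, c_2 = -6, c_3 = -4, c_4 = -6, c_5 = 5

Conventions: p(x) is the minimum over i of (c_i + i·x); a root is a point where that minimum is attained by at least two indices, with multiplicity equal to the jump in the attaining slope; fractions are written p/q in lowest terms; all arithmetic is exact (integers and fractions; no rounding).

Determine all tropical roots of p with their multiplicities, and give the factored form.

hull edge (i=0, c=6) to (i=1, c=-2): slope -8, span 1
hull edge (i=1, c=-2) to (i=2, c=-6): slope -4, span 1
hull edge (i=2, c=-6) to (i=4, c=-6): slope 0, span 2
hull edge (i=4, c=-6) to (i=5, c=5): slope 11, span 1
Factored form: p(x) = 5 ⊗ (x ⊕ (-11)) ⊗ (x ⊕ 0) ⊗ (x ⊕ 0) ⊗ (x ⊕ 4) ⊗ (x ⊕ 8)
Answer: roots = -11 (mult 1), 0 (mult 2), 4 (mult 1), 8 (mult 1)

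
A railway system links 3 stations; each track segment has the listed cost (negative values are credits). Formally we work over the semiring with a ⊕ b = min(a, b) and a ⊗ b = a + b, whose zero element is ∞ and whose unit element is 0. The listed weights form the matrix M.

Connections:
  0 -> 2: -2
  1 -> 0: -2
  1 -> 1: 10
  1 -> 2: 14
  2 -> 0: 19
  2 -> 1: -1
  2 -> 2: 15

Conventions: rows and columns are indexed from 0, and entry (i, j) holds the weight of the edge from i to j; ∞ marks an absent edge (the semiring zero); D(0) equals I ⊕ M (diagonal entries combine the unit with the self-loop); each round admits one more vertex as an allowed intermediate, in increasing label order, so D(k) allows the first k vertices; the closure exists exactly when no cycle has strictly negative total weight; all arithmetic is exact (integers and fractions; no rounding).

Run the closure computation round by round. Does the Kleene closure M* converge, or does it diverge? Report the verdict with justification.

D(0):
  [0, ∞, -2]
  [-2, 0, 14]
  [19, -1, 0]
D(1):
  [0, ∞, -2]
  [-2, 0, -4]
  [19, -1, 0]
Detection: at round 2, diagonal entry (2, 2) turns strictly negative.
Key observation: the cycle 2->1->0->2 has total weight (-1) + (-2) + (-2), which is strictly negative.
Answer: DIVERGES — negative cycle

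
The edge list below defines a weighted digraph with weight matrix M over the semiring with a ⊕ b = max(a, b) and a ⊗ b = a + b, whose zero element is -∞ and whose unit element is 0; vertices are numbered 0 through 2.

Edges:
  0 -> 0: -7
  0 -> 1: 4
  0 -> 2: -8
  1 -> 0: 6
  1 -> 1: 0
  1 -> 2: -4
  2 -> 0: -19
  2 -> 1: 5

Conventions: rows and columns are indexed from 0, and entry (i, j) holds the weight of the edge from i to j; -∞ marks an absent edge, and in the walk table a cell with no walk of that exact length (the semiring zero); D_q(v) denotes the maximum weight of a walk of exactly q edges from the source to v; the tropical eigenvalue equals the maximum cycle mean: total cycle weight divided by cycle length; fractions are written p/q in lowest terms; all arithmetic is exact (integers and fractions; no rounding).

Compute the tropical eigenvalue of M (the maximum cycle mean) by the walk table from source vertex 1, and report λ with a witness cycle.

q=0: [-∞, 0, -∞]
q=1: [6, 0, -4]
q=2: [6, 10, -2]
q=3: [16, 10, 6]
Optimal cycle mean attained by: cycle 0->1->0, total 4 + 6, length 2.
Answer: λ = 5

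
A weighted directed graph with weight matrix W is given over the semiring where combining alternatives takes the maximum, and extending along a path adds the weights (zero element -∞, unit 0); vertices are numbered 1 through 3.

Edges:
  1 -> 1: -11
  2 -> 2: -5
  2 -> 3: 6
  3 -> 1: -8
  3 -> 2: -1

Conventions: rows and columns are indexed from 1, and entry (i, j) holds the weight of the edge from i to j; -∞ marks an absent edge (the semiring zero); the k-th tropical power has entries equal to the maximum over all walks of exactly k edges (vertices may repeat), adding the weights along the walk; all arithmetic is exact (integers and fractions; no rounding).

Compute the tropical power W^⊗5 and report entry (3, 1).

W^⊗2:
  [-22, -∞, -∞]
  [-2, 5, 1]
  [-19, -6, 5]
W^⊗3:
  [-33, -∞, -∞]
  [-7, 0, 11]
  [-3, 4, 0]
W^⊗4:
  [-44, -∞, -∞]
  [3, 10, 6]
  [-8, -1, 10]
W^⊗5:
  [-55, -∞, -∞]
  [-2, 5, 16]
  [2, 9, 5]
Key observation: the optimum is the walk 3->2->3->2->3->1, with weight (-1) + 6 + (-1) + 6 + (-8) = 2.
Optimal value attained by: walk 3->2->3->2->3->1.
Answer: (W^⊗5)[3][1] = 2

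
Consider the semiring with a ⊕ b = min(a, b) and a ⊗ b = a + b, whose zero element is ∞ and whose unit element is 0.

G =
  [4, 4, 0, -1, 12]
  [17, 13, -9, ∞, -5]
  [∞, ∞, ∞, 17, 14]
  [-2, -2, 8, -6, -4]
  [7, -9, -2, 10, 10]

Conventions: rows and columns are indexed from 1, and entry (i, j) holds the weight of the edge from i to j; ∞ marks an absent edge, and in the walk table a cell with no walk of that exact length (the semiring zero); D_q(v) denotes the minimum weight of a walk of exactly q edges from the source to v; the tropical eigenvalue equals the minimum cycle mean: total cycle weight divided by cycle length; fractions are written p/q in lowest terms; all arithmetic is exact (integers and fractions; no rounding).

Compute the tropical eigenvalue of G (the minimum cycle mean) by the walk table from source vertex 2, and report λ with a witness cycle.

q=0: [∞, 0, ∞, ∞, ∞]
q=1: [17, 13, -9, ∞, -5]
q=2: [2, -14, -7, 5, 5]
q=3: [3, -4, -23, -1, -19]
q=4: [-12, -28, -21, -9, -9]
q=5: [-11, -18, -37, -15, -33]
Optimal cycle mean attained by: cycle 2->5->2, total (-5) + (-9), length 2.
Answer: λ = -7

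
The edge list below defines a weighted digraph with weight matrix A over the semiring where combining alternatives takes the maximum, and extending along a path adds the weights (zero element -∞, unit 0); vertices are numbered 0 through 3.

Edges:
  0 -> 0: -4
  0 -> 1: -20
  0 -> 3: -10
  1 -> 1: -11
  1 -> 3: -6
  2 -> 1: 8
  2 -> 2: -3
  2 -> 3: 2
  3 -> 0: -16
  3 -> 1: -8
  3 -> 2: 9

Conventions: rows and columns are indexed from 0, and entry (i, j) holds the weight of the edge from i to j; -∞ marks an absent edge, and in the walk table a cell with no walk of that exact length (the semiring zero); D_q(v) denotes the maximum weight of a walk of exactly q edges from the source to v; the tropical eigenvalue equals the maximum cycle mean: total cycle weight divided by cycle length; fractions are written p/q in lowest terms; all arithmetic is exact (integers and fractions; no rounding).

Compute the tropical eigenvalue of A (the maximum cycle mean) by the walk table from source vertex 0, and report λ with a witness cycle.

q=0: [0, -∞, -∞, -∞]
q=1: [-4, -20, -∞, -10]
q=2: [-8, -18, -1, -14]
q=3: [-12, 7, -4, 1]
q=4: [-15, 4, 10, 1]
Optimal cycle mean attained by: cycle 2->3->2, total 2 + 9, length 2.
Answer: λ = 11/2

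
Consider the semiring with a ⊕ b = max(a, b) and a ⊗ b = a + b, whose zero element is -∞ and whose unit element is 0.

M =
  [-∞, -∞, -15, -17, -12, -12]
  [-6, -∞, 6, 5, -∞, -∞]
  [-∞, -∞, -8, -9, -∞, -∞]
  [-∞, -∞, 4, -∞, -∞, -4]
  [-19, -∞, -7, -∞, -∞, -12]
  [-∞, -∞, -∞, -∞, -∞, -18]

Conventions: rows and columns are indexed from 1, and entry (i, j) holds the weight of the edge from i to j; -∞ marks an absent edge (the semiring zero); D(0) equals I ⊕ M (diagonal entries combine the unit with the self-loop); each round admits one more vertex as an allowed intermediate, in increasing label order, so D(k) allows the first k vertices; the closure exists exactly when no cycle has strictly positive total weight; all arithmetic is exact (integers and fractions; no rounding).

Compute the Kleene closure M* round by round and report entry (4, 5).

D(0):
  [0, -∞, -15, -17, -12, -12]
  [-6, 0, 6, 5, -∞, -∞]
  [-∞, -∞, 0, -9, -∞, -∞]
  [-∞, -∞, 4, 0, -∞, -4]
  [-19, -∞, -7, -∞, 0, -12]
  [-∞, -∞, -∞, -∞, -∞, 0]
D(1):
  [0, -∞, -15, -17, -12, -12]
  [-6, 0, 6, 5, -18, -18]
  [-∞, -∞, 0, -9, -∞, -∞]
  [-∞, -∞, 4, 0, -∞, -4]
  [-19, -∞, -7, -36, 0, -12]
  [-∞, -∞, -∞, -∞, -∞, 0]
D(2):
  [0, -∞, -15, -17, -12, -12]
  [-6, 0, 6, 5, -18, -18]
  [-∞, -∞, 0, -9, -∞, -∞]
  [-∞, -∞, 4, 0, -∞, -4]
  [-19, -∞, -7, -36, 0, -12]
  [-∞, -∞, -∞, -∞, -∞, 0]
D(3):
  [0, -∞, -15, -17, -12, -12]
  [-6, 0, 6, 5, -18, -18]
  [-∞, -∞, 0, -9, -∞, -∞]
  [-∞, -∞, 4, 0, -∞, -4]
  [-19, -∞, -7, -16, 0, -12]
  [-∞, -∞, -∞, -∞, -∞, 0]
D(4):
  [0, -∞, -13, -17, -12, -12]
  [-6, 0, 9, 5, -18, 1]
  [-∞, -∞, 0, -9, -∞, -13]
  [-∞, -∞, 4, 0, -∞, -4]
  [-19, -∞, -7, -16, 0, -12]
  [-∞, -∞, -∞, -∞, -∞, 0]
D(5):
  [0, -∞, -13, -17, -12, -12]
  [-6, 0, 9, 5, -18, 1]
  [-∞, -∞, 0, -9, -∞, -13]
  [-∞, -∞, 4, 0, -∞, -4]
  [-19, -∞, -7, -16, 0, -12]
  [-∞, -∞, -∞, -∞, -∞, 0]
D(6):
  [0, -∞, -13, -17, -12, -12]
  [-6, 0, 9, 5, -18, 1]
  [-∞, -∞, 0, -9, -∞, -13]
  [-∞, -∞, 4, 0, -∞, -4]
  [-19, -∞, -7, -16, 0, -12]
  [-∞, -∞, -∞, -∞, -∞, 0]
Answer: M*[4][5] = -∞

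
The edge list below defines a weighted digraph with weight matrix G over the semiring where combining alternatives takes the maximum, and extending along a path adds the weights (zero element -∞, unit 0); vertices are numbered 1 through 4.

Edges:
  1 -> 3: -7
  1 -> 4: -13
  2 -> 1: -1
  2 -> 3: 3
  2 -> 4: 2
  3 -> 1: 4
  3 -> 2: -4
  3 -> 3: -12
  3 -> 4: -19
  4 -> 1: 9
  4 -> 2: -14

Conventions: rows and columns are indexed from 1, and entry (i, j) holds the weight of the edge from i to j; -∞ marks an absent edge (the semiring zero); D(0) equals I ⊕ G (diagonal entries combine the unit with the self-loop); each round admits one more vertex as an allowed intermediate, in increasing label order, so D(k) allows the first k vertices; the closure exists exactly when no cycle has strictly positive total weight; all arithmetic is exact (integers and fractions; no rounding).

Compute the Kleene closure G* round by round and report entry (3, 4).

D(0):
  [0, -∞, -7, -13]
  [-1, 0, 3, 2]
  [4, -4, 0, -19]
  [9, -14, -∞, 0]
D(1):
  [0, -∞, -7, -13]
  [-1, 0, 3, 2]
  [4, -4, 0, -9]
  [9, -14, 2, 0]
D(2):
  [0, -∞, -7, -13]
  [-1, 0, 3, 2]
  [4, -4, 0, -2]
  [9, -14, 2, 0]
D(3):
  [0, -11, -7, -9]
  [7, 0, 3, 2]
  [4, -4, 0, -2]
  [9, -2, 2, 0]
D(4):
  [0, -11, -7, -9]
  [11, 0, 4, 2]
  [7, -4, 0, -2]
  [9, -2, 2, 0]
Answer: G*[3][4] = -2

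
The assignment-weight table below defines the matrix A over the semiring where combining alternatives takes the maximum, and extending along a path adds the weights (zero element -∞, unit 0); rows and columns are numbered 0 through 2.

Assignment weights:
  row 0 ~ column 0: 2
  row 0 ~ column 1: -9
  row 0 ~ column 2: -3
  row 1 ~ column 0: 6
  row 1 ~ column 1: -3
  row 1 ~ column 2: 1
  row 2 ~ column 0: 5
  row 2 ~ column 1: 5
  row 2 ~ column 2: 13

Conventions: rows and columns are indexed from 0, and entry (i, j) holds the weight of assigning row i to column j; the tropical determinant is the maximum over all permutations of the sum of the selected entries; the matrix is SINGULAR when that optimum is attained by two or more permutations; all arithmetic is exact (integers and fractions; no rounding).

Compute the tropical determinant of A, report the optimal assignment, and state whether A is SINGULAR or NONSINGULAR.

σ = (0, 1, 2): 2 + (-3) + 13 = 12
σ = (0, 2, 1): 2 + 1 + 5 = 8
σ = (1, 0, 2): (-9) + 6 + 13 = 10
σ = (1, 2, 0): (-9) + 1 + 5 = -3
σ = (2, 0, 1): (-3) + 6 + 5 = 8
σ = (2, 1, 0): (-3) + (-3) + 5 = -1
Optimal value attained by: σ = (0, 1, 2).
Answer: det⊕(A) = 12; verdict: NONSINGULAR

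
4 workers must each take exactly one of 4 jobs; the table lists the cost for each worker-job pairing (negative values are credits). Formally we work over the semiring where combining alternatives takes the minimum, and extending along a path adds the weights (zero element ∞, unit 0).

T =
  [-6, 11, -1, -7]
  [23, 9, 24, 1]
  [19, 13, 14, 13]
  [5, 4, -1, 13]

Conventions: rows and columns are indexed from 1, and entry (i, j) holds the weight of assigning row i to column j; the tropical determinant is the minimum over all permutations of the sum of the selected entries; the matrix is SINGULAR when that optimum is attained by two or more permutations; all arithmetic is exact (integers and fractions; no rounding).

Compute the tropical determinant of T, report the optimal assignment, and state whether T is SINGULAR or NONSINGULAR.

σ = (1, 2, 3, 4): (-6) + 9 + 14 + 13 = 30
σ = (1, 2, 4, 3): (-6) + 9 + 13 + (-1) = 15
σ = (1, 3, 2, 4): (-6) + 24 + 13 + 13 = 44
σ = (1, 3, 4, 2): (-6) + 24 + 13 + 4 = 35
σ = (1, 4, 2, 3): (-6) + 1 + 13 + (-1) = 7
σ = (1, 4, 3, 2): (-6) + 1 + 14 + 4 = 13
σ = (2, 1, 3, 4): 11 + 23 + 14 + 13 = 61
σ = (2, 1, 4, 3): 11 + 23 + 13 + (-1) = 46
σ = (2, 3, 1, 4): 11 + 24 + 19 + 13 = 67
σ = (2, 3, 4, 1): 11 + 24 + 13 + 5 = 53
σ = (2, 4, 1, 3): 11 + 1 + 19 + (-1) = 30
σ = (2, 4, 3, 1): 11 + 1 + 14 + 5 = 31
σ = (3, 1, 2, 4): (-1) + 23 + 13 + 13 = 48
σ = (3, 1, 4, 2): (-1) + 23 + 13 + 4 = 39
σ = (3, 2, 1, 4): (-1) + 9 + 19 + 13 = 40
σ = (3, 2, 4, 1): (-1) + 9 + 13 + 5 = 26
σ = (3, 4, 1, 2): (-1) + 1 + 19 + 4 = 23
σ = (3, 4, 2, 1): (-1) + 1 + 13 + 5 = 18
σ = (4, 1, 2, 3): (-7) + 23 + 13 + (-1) = 28
σ = (4, 1, 3, 2): (-7) + 23 + 14 + 4 = 34
σ = (4, 2, 1, 3): (-7) + 9 + 19 + (-1) = 20
σ = (4, 2, 3, 1): (-7) + 9 + 14 + 5 = 21
σ = (4, 3, 1, 2): (-7) + 24 + 19 + 4 = 40
σ = (4, 3, 2, 1): (-7) + 24 + 13 + 5 = 35
Optimal value attained by: σ = (1, 4, 2, 3).
Answer: det⊕(T) = 7; verdict: NONSINGULAR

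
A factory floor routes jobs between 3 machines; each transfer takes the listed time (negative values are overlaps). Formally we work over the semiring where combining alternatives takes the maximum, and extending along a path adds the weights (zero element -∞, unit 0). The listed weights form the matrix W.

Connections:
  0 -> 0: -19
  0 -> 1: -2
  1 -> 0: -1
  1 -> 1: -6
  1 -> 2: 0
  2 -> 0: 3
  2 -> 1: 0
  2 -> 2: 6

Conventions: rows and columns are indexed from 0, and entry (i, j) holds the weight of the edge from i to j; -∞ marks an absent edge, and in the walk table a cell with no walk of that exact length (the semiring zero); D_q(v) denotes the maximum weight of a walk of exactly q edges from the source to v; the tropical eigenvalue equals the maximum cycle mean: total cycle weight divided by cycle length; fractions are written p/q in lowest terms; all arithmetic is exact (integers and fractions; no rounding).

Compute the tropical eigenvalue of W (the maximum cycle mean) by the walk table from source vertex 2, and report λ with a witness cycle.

q=0: [-∞, -∞, 0]
q=1: [3, 0, 6]
q=2: [9, 6, 12]
q=3: [15, 12, 18]
Optimal cycle mean attained by: cycle 2->2, total 6, length 1.
Answer: λ = 6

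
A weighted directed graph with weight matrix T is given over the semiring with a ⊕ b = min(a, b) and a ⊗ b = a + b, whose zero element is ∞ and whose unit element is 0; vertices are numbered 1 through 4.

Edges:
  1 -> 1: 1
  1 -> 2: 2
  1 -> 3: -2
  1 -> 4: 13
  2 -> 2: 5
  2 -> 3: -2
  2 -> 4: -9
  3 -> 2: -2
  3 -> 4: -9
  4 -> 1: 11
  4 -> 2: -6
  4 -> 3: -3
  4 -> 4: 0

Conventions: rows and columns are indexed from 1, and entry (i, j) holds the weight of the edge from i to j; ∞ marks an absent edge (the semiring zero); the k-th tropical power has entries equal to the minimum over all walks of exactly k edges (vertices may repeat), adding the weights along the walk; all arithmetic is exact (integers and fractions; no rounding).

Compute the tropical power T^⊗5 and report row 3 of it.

T^⊗2:
  [2, -4, -1, -11]
  [2, -15, -12, -11]
  [2, -15, -12, -11]
  [11, -6, -8, -15]
T^⊗3:
  [0, -17, -14, -13]
  [0, -17, -17, -24]
  [0, -17, -17, -24]
  [-4, -21, -18, -17]
T^⊗4:
  [-2, -19, -19, -26]
  [-13, -30, -27, -26]
  [-13, -30, -27, -26]
  [-6, -23, -23, -30]
T^⊗5:
  [-15, -32, -29, -28]
  [-15, -32, -32, -39]
  [-15, -32, -32, -39]
  [-19, -36, -33, -32]
Answer: row 3 of T^⊗5 = [-15, -32, -32, -39]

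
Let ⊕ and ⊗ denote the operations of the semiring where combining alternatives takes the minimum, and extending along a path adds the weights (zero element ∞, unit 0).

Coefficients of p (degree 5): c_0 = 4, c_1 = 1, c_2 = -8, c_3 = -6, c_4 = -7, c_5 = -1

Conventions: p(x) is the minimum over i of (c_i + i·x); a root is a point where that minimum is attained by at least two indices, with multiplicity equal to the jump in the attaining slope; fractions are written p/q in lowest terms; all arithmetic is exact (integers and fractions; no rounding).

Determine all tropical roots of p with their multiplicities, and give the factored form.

hull edge (i=0, c=4) to (i=2, c=-8): slope -6, span 2
hull edge (i=2, c=-8) to (i=4, c=-7): slope 1/2, span 2
hull edge (i=4, c=-7) to (i=5, c=-1): slope 6, span 1
Factored form: p(x) = -1 ⊗ (x ⊕ (-6)) ⊗ (x ⊕ (-1/2)) ⊗ (x ⊕ (-1/2)) ⊗ (x ⊕ 6) ⊗ (x ⊕ 6)
Answer: roots = -6 (mult 1), -1/2 (mult 2), 6 (mult 2)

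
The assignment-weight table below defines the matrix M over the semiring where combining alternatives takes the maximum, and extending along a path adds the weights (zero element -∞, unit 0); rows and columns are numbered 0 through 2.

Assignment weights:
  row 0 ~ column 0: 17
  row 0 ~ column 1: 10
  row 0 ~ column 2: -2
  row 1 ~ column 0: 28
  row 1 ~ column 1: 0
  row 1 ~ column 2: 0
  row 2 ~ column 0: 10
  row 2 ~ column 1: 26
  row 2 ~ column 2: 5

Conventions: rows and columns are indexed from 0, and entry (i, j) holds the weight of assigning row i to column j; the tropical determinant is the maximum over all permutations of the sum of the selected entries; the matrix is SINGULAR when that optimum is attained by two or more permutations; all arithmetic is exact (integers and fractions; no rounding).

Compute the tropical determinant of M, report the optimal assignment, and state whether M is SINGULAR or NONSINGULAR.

σ = (0, 1, 2): 17 + 0 + 5 = 22
σ = (0, 2, 1): 17 + 0 + 26 = 43
σ = (1, 0, 2): 10 + 28 + 5 = 43
σ = (1, 2, 0): 10 + 0 + 10 = 20
σ = (2, 0, 1): (-2) + 28 + 26 = 52
σ = (2, 1, 0): (-2) + 0 + 10 = 8
Optimal value attained by: σ = (2, 0, 1).
Answer: det⊕(M) = 52; verdict: NONSINGULAR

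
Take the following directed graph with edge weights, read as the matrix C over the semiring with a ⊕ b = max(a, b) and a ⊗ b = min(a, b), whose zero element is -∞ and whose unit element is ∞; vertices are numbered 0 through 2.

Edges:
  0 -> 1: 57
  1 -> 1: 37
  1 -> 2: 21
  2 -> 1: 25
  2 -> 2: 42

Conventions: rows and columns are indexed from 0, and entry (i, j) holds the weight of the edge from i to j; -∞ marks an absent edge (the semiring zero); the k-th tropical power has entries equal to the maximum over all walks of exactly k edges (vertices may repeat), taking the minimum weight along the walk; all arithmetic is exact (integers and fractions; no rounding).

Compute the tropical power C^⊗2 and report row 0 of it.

C^⊗2:
  [-∞, 37, 21]
  [-∞, 37, 21]
  [-∞, 25, 42]
Answer: row 0 of C^⊗2 = [-∞, 37, 21]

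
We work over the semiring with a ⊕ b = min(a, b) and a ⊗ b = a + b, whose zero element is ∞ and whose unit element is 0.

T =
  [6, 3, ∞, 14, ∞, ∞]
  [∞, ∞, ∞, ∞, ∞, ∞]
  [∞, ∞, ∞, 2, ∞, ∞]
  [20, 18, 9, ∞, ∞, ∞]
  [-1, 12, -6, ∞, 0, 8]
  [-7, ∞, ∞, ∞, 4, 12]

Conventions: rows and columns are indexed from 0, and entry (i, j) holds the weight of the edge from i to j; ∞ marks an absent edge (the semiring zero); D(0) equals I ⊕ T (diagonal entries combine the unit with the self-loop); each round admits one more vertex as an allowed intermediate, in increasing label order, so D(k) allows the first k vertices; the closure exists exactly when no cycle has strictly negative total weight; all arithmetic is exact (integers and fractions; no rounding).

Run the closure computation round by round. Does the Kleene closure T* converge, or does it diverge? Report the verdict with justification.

D(0):
  [0, 3, ∞, 14, ∞, ∞]
  [∞, 0, ∞, ∞, ∞, ∞]
  [∞, ∞, 0, 2, ∞, ∞]
  [20, 18, 9, 0, ∞, ∞]
  [-1, 12, -6, ∞, 0, 8]
  [-7, ∞, ∞, ∞, 4, 0]
D(1):
  [0, 3, ∞, 14, ∞, ∞]
  [∞, 0, ∞, ∞, ∞, ∞]
  [∞, ∞, 0, 2, ∞, ∞]
  [20, 18, 9, 0, ∞, ∞]
  [-1, 2, -6, 13, 0, 8]
  [-7, -4, ∞, 7, 4, 0]
D(2):
  [0, 3, ∞, 14, ∞, ∞]
  [∞, 0, ∞, ∞, ∞, ∞]
  [∞, ∞, 0, 2, ∞, ∞]
  [20, 18, 9, 0, ∞, ∞]
  [-1, 2, -6, 13, 0, 8]
  [-7, -4, ∞, 7, 4, 0]
D(3):
  [0, 3, ∞, 14, ∞, ∞]
  [∞, 0, ∞, ∞, ∞, ∞]
  [∞, ∞, 0, 2, ∞, ∞]
  [20, 18, 9, 0, ∞, ∞]
  [-1, 2, -6, -4, 0, 8]
  [-7, -4, ∞, 7, 4, 0]
D(4):
  [0, 3, 23, 14, ∞, ∞]
  [∞, 0, ∞, ∞, ∞, ∞]
  [22, 20, 0, 2, ∞, ∞]
  [20, 18, 9, 0, ∞, ∞]
  [-1, 2, -6, -4, 0, 8]
  [-7, -4, 16, 7, 4, 0]
D(5):
  [0, 3, 23, 14, ∞, ∞]
  [∞, 0, ∞, ∞, ∞, ∞]
  [22, 20, 0, 2, ∞, ∞]
  [20, 18, 9, 0, ∞, ∞]
  [-1, 2, -6, -4, 0, 8]
  [-7, -4, -2, 0, 4, 0]
D(6):
  [0, 3, 23, 14, ∞, ∞]
  [∞, 0, ∞, ∞, ∞, ∞]
  [22, 20, 0, 2, ∞, ∞]
  [20, 18, 9, 0, ∞, ∞]
  [-1, 2, -6, -4, 0, 8]
  [-7, -4, -2, 0, 4, 0]
Key observation: every diagonal entry stays at the unit through all rounds, so no improving cycle exists.
Answer: CONVERGES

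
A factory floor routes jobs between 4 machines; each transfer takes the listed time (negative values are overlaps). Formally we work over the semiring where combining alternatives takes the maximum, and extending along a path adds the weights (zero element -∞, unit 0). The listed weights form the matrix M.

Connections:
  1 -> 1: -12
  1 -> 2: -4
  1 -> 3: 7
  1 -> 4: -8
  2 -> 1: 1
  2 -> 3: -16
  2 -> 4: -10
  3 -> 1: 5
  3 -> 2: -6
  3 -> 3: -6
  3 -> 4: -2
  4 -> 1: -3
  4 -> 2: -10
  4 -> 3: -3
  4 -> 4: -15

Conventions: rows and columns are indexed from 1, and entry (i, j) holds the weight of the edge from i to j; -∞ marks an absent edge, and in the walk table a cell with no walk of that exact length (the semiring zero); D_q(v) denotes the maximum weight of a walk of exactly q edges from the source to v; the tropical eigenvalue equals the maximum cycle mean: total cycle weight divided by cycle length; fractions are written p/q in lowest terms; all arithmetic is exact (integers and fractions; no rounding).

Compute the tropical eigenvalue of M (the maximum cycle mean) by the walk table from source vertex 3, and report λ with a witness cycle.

q=0: [-∞, -∞, 0, -∞]
q=1: [5, -6, -6, -2]
q=2: [-1, 1, 12, -3]
q=3: [17, 6, 6, 10]
q=4: [11, 13, 24, 9]
Optimal cycle mean attained by: cycle 1->3->1, total 7 + 5, length 2.
Answer: λ = 6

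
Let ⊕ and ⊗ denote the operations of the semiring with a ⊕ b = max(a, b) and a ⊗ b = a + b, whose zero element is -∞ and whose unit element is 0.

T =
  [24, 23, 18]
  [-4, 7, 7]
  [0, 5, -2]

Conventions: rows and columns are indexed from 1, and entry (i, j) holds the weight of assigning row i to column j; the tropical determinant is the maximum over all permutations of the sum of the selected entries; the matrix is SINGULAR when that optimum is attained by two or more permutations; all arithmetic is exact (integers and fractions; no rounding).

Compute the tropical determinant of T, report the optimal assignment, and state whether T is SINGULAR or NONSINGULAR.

σ = (1, 2, 3): 24 + 7 + (-2) = 29
σ = (1, 3, 2): 24 + 7 + 5 = 36
σ = (2, 1, 3): 23 + (-4) + (-2) = 17
σ = (2, 3, 1): 23 + 7 + 0 = 30
σ = (3, 1, 2): 18 + (-4) + 5 = 19
σ = (3, 2, 1): 18 + 7 + 0 = 25
Optimal value attained by: σ = (1, 3, 2).
Answer: det⊕(T) = 36; verdict: NONSINGULAR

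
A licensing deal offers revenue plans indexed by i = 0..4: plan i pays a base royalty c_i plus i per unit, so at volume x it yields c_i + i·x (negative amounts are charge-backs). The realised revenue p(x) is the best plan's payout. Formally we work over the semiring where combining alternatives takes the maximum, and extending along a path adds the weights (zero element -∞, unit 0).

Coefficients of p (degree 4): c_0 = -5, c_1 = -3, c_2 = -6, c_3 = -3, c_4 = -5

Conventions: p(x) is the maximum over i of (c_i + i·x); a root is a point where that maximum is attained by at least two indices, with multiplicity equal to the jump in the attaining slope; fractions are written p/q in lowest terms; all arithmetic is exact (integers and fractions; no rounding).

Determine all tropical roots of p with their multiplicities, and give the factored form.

hull edge (i=0, c=-5) to (i=1, c=-3): slope 2, span 1
hull edge (i=1, c=-3) to (i=3, c=-3): slope 0, span 2
hull edge (i=3, c=-3) to (i=4, c=-5): slope -2, span 1
Factored form: p(x) = -5 ⊗ (x ⊕ (-2)) ⊗ (x ⊕ 0) ⊗ (x ⊕ 0) ⊗ (x ⊕ 2)
Answer: roots = -2 (mult 1), 0 (mult 2), 2 (mult 1)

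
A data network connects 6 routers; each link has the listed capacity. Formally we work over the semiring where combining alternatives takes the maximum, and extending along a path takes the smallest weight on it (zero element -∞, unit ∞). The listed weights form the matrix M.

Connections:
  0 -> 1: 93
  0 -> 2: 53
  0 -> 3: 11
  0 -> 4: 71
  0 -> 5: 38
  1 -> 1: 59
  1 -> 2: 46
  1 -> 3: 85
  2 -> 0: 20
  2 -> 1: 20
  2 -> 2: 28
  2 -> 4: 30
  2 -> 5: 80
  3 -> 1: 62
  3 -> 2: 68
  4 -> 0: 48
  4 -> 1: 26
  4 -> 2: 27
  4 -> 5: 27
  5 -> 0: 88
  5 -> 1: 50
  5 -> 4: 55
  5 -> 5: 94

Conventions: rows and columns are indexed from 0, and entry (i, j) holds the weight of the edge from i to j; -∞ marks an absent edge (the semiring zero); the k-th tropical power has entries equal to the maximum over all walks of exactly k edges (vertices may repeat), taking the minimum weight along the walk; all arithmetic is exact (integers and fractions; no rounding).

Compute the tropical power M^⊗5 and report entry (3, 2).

M^⊗2:
  [48, 59, 46, 85, 38, 53]
  [20, 62, 68, 59, 30, 46]
  [80, 50, 28, 20, 55, 80]
  [20, 59, 46, 62, 30, 68]
  [27, 48, 48, 26, 48, 38]
  [88, 88, 53, 50, 71, 94]
M^⊗3:
  [53, 62, 68, 59, 53, 53]
  [46, 59, 59, 62, 46, 68]
  [80, 80, 53, 50, 71, 80]
  [68, 62, 62, 59, 55, 68]
  [48, 48, 46, 48, 38, 48]
  [88, 88, 53, 85, 71, 94]
M^⊗4:
  [53, 59, 59, 62, 53, 68]
  [68, 62, 62, 59, 55, 68]
  [80, 80, 53, 80, 71, 80]
  [68, 68, 59, 62, 68, 68]
  [48, 48, 48, 48, 48, 48]
  [88, 88, 68, 85, 71, 94]
M^⊗5:
  [68, 62, 62, 59, 55, 68]
  [68, 68, 59, 62, 68, 68]
  [80, 80, 68, 80, 71, 80]
  [68, 68, 62, 68, 68, 68]
  [48, 48, 48, 48, 48, 48]
  [88, 88, 68, 85, 71, 94]
Key observation: the optimum is the walk 3->1->3->1->3->2, with weight 62 min 85 min 62 min 85 min 68 = 62.
Optimal value attained by: walk 3->1->3->1->3->2.
Answer: (M^⊗5)[3][2] = 62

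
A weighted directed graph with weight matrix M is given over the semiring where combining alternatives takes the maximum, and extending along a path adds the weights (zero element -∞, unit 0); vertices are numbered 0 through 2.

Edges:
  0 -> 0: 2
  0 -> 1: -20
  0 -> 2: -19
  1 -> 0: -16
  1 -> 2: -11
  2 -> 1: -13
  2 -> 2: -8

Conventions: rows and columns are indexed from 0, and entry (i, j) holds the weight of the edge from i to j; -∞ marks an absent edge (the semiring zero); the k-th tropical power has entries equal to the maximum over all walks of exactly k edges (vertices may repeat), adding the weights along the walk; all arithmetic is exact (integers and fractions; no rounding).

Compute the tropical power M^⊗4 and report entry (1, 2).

M^⊗2:
  [4, -18, -17]
  [-14, -24, -19]
  [-29, -21, -16]
M^⊗3:
  [6, -16, -15]
  [-12, -32, -27]
  [-27, -29, -24]
M^⊗4:
  [8, -14, -13]
  [-10, -32, -31]
  [-25, -37, -32]
Key observation: the optimum is the walk 1->0->0->0->2, with weight (-16) + 2 + 2 + (-19) = -31.
Optimal value attained by: walk 1->0->0->0->2.
Answer: (M^⊗4)[1][2] = -31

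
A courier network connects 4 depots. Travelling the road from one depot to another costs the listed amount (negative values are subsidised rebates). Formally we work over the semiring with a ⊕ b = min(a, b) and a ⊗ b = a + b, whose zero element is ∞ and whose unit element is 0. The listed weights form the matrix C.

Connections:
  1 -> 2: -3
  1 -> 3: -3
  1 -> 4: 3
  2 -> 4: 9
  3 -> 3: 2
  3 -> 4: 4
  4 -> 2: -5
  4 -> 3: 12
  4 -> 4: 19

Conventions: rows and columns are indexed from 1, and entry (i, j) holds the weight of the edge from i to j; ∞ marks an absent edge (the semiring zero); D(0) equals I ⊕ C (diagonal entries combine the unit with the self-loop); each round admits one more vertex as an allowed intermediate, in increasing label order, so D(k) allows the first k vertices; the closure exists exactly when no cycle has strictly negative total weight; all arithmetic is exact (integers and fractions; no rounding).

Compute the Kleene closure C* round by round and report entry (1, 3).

D(0):
  [0, -3, -3, 3]
  [∞, 0, ∞, 9]
  [∞, ∞, 0, 4]
  [∞, -5, 12, 0]
D(1):
  [0, -3, -3, 3]
  [∞, 0, ∞, 9]
  [∞, ∞, 0, 4]
  [∞, -5, 12, 0]
D(2):
  [0, -3, -3, 3]
  [∞, 0, ∞, 9]
  [∞, ∞, 0, 4]
  [∞, -5, 12, 0]
D(3):
  [0, -3, -3, 1]
  [∞, 0, ∞, 9]
  [∞, ∞, 0, 4]
  [∞, -5, 12, 0]
D(4):
  [0, -4, -3, 1]
  [∞, 0, 21, 9]
  [∞, -1, 0, 4]
  [∞, -5, 12, 0]
Answer: C*[1][3] = -3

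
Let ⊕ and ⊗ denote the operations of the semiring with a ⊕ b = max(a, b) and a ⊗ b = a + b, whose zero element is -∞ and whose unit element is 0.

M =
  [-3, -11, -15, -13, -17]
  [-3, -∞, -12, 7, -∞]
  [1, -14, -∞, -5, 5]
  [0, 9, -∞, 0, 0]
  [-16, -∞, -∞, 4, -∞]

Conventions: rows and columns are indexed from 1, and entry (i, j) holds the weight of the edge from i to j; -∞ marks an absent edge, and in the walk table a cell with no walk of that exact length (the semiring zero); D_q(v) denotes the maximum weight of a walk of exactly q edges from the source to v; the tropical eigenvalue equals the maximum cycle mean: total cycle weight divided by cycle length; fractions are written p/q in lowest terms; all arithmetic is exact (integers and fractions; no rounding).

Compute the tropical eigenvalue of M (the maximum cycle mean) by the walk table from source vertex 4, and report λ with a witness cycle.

q=0: [-∞, -∞, -∞, 0, -∞]
q=1: [0, 9, -∞, 0, 0]
q=2: [6, 9, -3, 16, 0]
q=3: [16, 25, -3, 16, 16]
q=4: [22, 25, 13, 32, 16]
q=5: [32, 41, 13, 32, 32]
Optimal cycle mean attained by: cycle 2->4->2, total 7 + 9, length 2.
Answer: λ = 8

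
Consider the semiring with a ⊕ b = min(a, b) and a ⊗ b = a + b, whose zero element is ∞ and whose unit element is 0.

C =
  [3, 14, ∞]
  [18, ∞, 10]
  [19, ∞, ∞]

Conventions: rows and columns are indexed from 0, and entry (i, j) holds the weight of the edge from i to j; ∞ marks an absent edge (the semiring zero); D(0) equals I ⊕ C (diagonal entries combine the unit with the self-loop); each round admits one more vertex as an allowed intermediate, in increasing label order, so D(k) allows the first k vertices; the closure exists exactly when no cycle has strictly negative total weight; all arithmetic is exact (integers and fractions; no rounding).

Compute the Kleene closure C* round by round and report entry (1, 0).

D(0):
  [0, 14, ∞]
  [18, 0, 10]
  [19, ∞, 0]
D(1):
  [0, 14, ∞]
  [18, 0, 10]
  [19, 33, 0]
D(2):
  [0, 14, 24]
  [18, 0, 10]
  [19, 33, 0]
D(3):
  [0, 14, 24]
  [18, 0, 10]
  [19, 33, 0]
Answer: C*[1][0] = 18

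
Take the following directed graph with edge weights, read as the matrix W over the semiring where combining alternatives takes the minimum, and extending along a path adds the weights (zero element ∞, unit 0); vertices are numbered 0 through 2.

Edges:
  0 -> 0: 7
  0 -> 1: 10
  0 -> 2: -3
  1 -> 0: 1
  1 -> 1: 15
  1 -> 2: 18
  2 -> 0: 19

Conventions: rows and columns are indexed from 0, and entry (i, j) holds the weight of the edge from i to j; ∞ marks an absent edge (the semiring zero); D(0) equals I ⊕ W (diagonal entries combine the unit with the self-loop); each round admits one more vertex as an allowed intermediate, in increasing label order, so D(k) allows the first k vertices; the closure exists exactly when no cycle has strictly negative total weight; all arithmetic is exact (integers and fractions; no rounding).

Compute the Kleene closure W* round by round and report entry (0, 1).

D(0):
  [0, 10, -3]
  [1, 0, 18]
  [19, ∞, 0]
D(1):
  [0, 10, -3]
  [1, 0, -2]
  [19, 29, 0]
D(2):
  [0, 10, -3]
  [1, 0, -2]
  [19, 29, 0]
D(3):
  [0, 10, -3]
  [1, 0, -2]
  [19, 29, 0]
Answer: W*[0][1] = 10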